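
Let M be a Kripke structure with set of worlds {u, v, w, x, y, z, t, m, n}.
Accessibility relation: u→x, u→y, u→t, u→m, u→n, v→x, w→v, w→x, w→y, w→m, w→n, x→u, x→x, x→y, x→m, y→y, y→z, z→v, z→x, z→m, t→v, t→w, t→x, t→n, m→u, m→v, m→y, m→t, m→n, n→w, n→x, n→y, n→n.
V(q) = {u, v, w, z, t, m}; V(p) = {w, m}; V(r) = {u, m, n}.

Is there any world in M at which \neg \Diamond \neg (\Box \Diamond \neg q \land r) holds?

No

Recall that \Box ψ holds at a world iff ψ holds at every accessible world, and \Diamond ψ holds iff ψ holds at some accessible world.
Let φ = \neg \Diamond \neg (\Box \Diamond \neg q \land r). Evaluate φ at each world:
  u (successors {x, y, t, m, n}): φ is false.
  v (successors {x}): φ is false.
  w (successors {v, x, y, m, n}): φ is false.
  x (successors {u, x, y, m}): φ is false.
  y (successors {y, z}): φ is false.
  z (successors {v, x, m}): φ is false.
  t (successors {v, w, x, n}): φ is false.
  m (successors {u, v, y, t, n}): φ is false.
  n (successors {w, x, y, n}): φ is false.
For instance, at v:
  At v: \Diamond \neg (\Box \Diamond \neg q \land r) is true, so \neg \Diamond \neg (\Box \Diamond \neg q \land r) is false.
    At v: \Diamond \neg (\Box \Diamond \neg q \land r) requires \neg (\Box \Diamond \neg q \land r) at some successor in {x}.
      \neg (\Box \Diamond \neg q \land r) holds at x, so \Diamond \neg (\Box \Diamond \neg q \land r) is true at v.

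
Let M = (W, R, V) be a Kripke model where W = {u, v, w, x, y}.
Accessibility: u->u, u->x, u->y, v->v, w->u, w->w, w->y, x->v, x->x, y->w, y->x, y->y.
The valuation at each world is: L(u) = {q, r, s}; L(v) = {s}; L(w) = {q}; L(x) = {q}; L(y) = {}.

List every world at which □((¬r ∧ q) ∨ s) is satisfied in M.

v, x

Let φ = □((¬r ∧ q) ∨ s). Evaluate φ at each world:
  u (successors {u, x, y}): φ is false.
  v (successors {v}): φ is true.
  w (successors {u, w, y}): φ is false.
  x (successors {v, x}): φ is true.
  y (successors {w, x, y}): φ is false.
For instance, at u:
  At u: □((¬r ∧ q) ∨ s) requires (¬r ∧ q) ∨ s at every successor {u, x, y}.
    (¬r ∧ q) ∨ s fails at y, so □((¬r ∧ q) ∨ s) is false at u.
Satisfying worlds: {v, x}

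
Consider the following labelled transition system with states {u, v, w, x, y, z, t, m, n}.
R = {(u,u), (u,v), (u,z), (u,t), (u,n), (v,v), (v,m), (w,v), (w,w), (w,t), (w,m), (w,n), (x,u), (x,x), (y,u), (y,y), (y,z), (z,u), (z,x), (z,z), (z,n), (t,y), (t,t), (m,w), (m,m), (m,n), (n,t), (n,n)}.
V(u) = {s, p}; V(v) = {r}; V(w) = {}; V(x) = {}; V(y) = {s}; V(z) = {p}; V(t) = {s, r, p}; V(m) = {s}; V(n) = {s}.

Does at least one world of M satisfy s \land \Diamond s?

Yes

Let φ = s \land \Diamond s. Evaluate φ at each world:
  u (successors {u, v, z, t, n}): φ is true.
  v (successors {v, m}): φ is false.
  w (successors {v, w, t, m, n}): φ is false.
  x (successors {u, x}): φ is false.
  y (successors {u, y, z}): φ is true.
  z (successors {u, x, z, n}): φ is false.
  t (successors {y, t}): φ is true.
  m (successors {w, m, n}): φ is true.
  n (successors {t, n}): φ is true.
Detail at u (witness):
  At u: s is true, \Diamond s is true, so s \land \Diamond s is true.
    At u: \Diamond s requires s at some successor in {u, v, z, t, n}.
      s holds at u, so \Diamond s is true at u.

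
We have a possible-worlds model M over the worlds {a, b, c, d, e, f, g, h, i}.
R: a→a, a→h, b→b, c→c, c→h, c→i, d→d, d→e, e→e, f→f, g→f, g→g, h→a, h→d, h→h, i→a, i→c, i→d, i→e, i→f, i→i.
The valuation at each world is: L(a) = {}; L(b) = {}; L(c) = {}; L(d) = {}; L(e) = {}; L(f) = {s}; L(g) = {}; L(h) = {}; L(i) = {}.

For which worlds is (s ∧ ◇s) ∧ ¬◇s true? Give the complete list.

none

Let φ = (s ∧ ◇s) ∧ ¬◇s. Evaluate φ at each world:
  a (successors {a, h}): φ is false.
  b (successors {b}): φ is false.
  c (successors {c, h, i}): φ is false.
  d (successors {d, e}): φ is false.
  e (successors {e}): φ is false.
  f (successors {f}): φ is false.
  g (successors {f, g}): φ is false.
  h (successors {a, d, h}): φ is false.
  i (successors {a, c, d, e, f, i}): φ is false.
For instance, at c:
  At c: s ∧ ◇s is false, ¬◇s is true, so (s ∧ ◇s) ∧ ¬◇s is false.
    At c: s is false, ◇s is false, so s ∧ ◇s is false.
      At c: ◇s requires s at some successor in {c, h, i}.
        At c: s is false.
        At h: s is false.
        At i: s is false.
      So ◇s is false at c.
    At c: ◇s is false, so ¬◇s is true.
      At c: ◇s requires s at some successor in {c, h, i}.
        At c: s is false.
        At h: s is false.
        At i: s is false.
      So ◇s is false at c.
Satisfying worlds: none.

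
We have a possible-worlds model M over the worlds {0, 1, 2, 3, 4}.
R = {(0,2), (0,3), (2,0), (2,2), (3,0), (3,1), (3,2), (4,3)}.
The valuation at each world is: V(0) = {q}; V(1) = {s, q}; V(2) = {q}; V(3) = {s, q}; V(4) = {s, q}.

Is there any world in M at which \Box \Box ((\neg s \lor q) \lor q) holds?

Recall that \Box ψ holds at a world iff ψ holds at every accessible world, and \Diamond ψ holds iff ψ holds at some accessible world.
Let φ = \Box \Box ((\neg s \lor q) \lor q). Evaluate φ at each world:
  0 (successors {2, 3}): φ is true.
  1 (successors ∅): φ is true.
  2 (successors {0, 2}): φ is true.
  3 (successors {0, 1, 2}): φ is true.
  4 (successors {3}): φ is true.
Detail at 0 (witness):
  At 0: \Box \Box ((\neg s \lor q) \lor q) requires \Box ((\neg s \lor q) \lor q) at every successor {2, 3}.
      At 2: \Box ((\neg s \lor q) \lor q) requires (\neg s \lor q) \lor q at every successor {0, 2}.
        At 0: (\neg s \lor q) \lor q is true.
        At 2: (\neg s \lor q) \lor q is true.
      So \Box ((\neg s \lor q) \lor q) is true at 2.
      At 3: \Box ((\neg s \lor q) \lor q) requires (\neg s \lor q) \lor q at every successor {0, 1, 2}.
        At 0: (\neg s \lor q) \lor q is true.
        At 1: (\neg s \lor q) \lor q is true.
        At 2: (\neg s \lor q) \lor q is true.
      So \Box ((\neg s \lor q) \lor q) is true at 3.
  So \Box \Box ((\neg s \lor q) \lor q) is true at 0.

Yes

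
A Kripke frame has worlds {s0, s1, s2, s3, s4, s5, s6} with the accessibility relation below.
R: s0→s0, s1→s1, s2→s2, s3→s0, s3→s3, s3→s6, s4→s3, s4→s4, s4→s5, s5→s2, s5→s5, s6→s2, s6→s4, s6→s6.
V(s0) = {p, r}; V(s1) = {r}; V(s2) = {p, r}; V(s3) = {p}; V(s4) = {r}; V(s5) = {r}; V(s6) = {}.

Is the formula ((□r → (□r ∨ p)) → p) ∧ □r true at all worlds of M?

Recall that □ψ holds at a world iff ψ holds at every accessible world, and ◇ψ holds iff ψ holds at some accessible world.
Let φ = ((□r → (□r ∨ p)) → p) ∧ □r. Evaluate φ at each world:
  s0 (successors {s0}): φ is true.
  s1 (successors {s1}): φ is false.
  s2 (successors {s2}): φ is true.
  s3 (successors {s0, s3, s6}): φ is false.
  s4 (successors {s3, s4, s5}): φ is false.
  s5 (successors {s2, s5}): φ is false.
  s6 (successors {s2, s4, s6}): φ is false.
Detail at s1 (counterexample):
  At s1: (□r → (□r ∨ p)) → p is false, □r is true, so ((□r → (□r ∨ p)) → p) ∧ □r is false.
    At s1: □r → (□r ∨ p) is true, p is false, so (□r → (□r ∨ p)) → p is false.
      At s1: □r is true, □r ∨ p is true, so □r → (□r ∨ p) is true.
    At s1: □r requires r at every successor {s1}.
      At s1: r is true.
    So □r is true at s1.

No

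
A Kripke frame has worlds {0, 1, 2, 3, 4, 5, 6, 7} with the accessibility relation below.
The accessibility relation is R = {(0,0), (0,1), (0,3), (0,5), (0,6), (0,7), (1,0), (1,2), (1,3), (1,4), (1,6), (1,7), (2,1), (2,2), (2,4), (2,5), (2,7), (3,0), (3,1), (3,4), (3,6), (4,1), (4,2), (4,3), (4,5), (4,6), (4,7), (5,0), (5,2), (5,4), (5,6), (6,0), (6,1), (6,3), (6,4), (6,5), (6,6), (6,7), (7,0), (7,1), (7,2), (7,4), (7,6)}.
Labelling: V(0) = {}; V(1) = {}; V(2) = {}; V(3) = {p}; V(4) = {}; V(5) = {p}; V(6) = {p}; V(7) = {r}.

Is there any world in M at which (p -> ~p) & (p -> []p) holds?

Recall that []ψ holds at a world iff ψ holds at every accessible world, and <>ψ holds iff ψ holds at some accessible world.
Let φ = (p -> ~p) & (p -> []p). Evaluate φ at each world:
  0 (successors {0, 1, 3, 5, 6, 7}): φ is true.
  1 (successors {0, 2, 3, 4, 6, 7}): φ is true.
  2 (successors {1, 2, 4, 5, 7}): φ is true.
  3 (successors {0, 1, 4, 6}): φ is false.
  4 (successors {1, 2, 3, 5, 6, 7}): φ is true.
  5 (successors {0, 2, 4, 6}): φ is false.
  6 (successors {0, 1, 3, 4, 5, 6, 7}): φ is false.
  7 (successors {0, 1, 2, 4, 6}): φ is true.
Detail at 0 (witness):
  At 0: p -> ~p is true, p -> []p is true, so (p -> ~p) & (p -> []p) is true.
    At 0: p is false, []p is false, so p -> []p is true.
      At 0: []p requires p at every successor {0, 1, 3, 5, 6, 7}.
        p fails at 0, so []p is false at 0.

Yes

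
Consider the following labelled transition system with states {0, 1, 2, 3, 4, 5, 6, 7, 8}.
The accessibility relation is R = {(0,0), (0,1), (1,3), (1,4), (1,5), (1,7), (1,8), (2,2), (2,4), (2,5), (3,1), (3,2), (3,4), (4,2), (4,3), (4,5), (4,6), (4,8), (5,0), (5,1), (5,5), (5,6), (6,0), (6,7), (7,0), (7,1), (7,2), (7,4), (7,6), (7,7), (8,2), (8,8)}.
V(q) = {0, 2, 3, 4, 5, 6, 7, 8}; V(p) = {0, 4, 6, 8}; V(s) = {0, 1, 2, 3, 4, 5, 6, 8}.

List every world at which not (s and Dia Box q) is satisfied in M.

Let φ = not (s and Dia Box q). Evaluate φ at each world:
  0 (successors {0, 1}): φ is false.
  1 (successors {3, 4, 5, 7, 8}): φ is false.
  2 (successors {2, 4, 5}): φ is false.
  3 (successors {1, 2, 4}): φ is false.
  4 (successors {2, 3, 5, 6, 8}): φ is false.
  5 (successors {0, 1, 5, 6}): φ is false.
  6 (successors {0, 7}): φ is true.
  7 (successors {0, 1, 2, 4, 6, 7}): φ is true.
  8 (successors {2, 8}): φ is false.
For instance, at 2:
  At 2: s and Dia Box q is true, so not (s and Dia Box q) is false.
    At 2: s is true, Dia Box q is true, so s and Dia Box q is true.
      At 2: Dia Box q requires Box q at some successor in {2, 4, 5}.
        Box q holds at 2, so Dia Box q is true at 2.
Satisfying worlds: {6, 7}

6, 7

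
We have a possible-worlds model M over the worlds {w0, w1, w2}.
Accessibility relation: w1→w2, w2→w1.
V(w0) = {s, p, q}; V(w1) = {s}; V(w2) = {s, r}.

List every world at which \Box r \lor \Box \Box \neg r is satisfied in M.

Let φ = \Box r \lor \Box \Box \neg r. Evaluate φ at each world:
  w0 (successors ∅): φ is true.
  w1 (successors {w2}): φ is true.
  w2 (successors {w1}): φ is false.
For instance, at w1:
  At w1: \Box r is true, \Box \Box \neg r is true, so \Box r \lor \Box \Box \neg r is true.
    At w1: \Box r requires r at every successor {w2}.
      At w2: r is true.
    So \Box r is true at w1.
    At w1: \Box \Box \neg r requires \Box \neg r at every successor {w2}.
      At w2: \Box \neg r is true.
    So \Box \Box \neg r is true at w1.
Satisfying worlds: {w0, w1}

w0, w1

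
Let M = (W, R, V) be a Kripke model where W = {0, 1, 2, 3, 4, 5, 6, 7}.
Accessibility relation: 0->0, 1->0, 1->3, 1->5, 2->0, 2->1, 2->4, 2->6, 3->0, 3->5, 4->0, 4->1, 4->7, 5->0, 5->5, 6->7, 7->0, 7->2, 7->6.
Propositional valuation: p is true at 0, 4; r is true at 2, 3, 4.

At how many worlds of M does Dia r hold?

3

Let φ = Dia r. Evaluate φ at each world:
  0 (successors {0}): φ is false.
  1 (successors {0, 3, 5}): φ is true.
  2 (successors {0, 1, 4, 6}): φ is true.
  3 (successors {0, 5}): φ is false.
  4 (successors {0, 1, 7}): φ is false.
  5 (successors {0, 5}): φ is false.
  6 (successors {7}): φ is false.
  7 (successors {0, 2, 6}): φ is true.
For instance, at 6:
  At 6: Dia r requires r at some successor in {7}.
    At 7: r is false.
  So Dia r is false at 6.
Satisfying worlds: {1, 2, 7}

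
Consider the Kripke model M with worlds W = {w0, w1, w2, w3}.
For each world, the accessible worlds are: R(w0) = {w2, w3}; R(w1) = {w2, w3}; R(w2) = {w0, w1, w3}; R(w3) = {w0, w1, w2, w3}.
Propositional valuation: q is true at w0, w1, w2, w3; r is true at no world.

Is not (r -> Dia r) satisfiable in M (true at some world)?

No

Let φ = not (r -> Dia r). Evaluate φ at each world:
  w0 (successors {w2, w3}): φ is false.
  w1 (successors {w2, w3}): φ is false.
  w2 (successors {w0, w1, w3}): φ is false.
  w3 (successors {w0, w1, w2, w3}): φ is false.
For instance, at w2:
  At w2: r -> Dia r is true, so not (r -> Dia r) is false.
    At w2: r is false, Dia r is false, so r -> Dia r is true.
      At w2: Dia r requires r at some successor in {w0, w1, w3}.
        At w0: r is false.
        At w1: r is false.
        At w3: r is false.
      So Dia r is false at w2.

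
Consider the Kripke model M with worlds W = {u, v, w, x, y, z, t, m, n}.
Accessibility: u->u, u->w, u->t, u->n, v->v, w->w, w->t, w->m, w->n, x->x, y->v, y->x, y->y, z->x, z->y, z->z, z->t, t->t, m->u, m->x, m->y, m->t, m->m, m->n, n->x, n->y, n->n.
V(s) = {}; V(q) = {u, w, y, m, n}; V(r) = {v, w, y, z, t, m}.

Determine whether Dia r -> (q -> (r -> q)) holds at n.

Recall that Dia ψ holds at a world iff ψ holds at some accessible world.
At n: Dia r is true, q -> (r -> q) is true, so Dia r -> (q -> (r -> q)) is true.
  At n: Dia r requires r at some successor in {x, y, n}.
    r holds at y, so Dia r is true at n.

Yes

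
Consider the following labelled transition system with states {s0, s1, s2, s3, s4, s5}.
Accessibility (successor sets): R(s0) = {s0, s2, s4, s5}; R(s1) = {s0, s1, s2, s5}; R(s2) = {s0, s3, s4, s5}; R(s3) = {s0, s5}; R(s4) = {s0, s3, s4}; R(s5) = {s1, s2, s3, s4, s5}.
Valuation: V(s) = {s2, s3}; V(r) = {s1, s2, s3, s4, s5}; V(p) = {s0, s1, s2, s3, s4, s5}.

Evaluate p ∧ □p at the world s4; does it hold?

At s4: p is true, □p is true, so p ∧ □p is true.
  At s4: □p requires p at every successor {s0, s3, s4}.
    At s0: p is true.
    At s3: p is true.
    At s4: p is true.
  So □p is true at s4.

Yes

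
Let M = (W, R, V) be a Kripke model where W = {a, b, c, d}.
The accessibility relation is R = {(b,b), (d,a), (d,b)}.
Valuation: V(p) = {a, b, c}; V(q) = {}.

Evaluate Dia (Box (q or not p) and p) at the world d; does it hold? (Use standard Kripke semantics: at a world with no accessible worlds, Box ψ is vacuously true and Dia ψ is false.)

Recall that Box ψ holds at a world iff ψ holds at every accessible world, and Dia ψ holds iff ψ holds at some accessible world.
At d: Dia (Box (q or not p) and p) requires Box (q or not p) and p at some successor in {a, b}.
  Box (q or not p) and p holds at a, so Dia (Box (q or not p) and p) is true at d.
    At a: Box (q or not p) is true, p is true, so Box (q or not p) and p is true.
      At a: no accessible worlds, so Box (q or not p) holds vacuously.

Yes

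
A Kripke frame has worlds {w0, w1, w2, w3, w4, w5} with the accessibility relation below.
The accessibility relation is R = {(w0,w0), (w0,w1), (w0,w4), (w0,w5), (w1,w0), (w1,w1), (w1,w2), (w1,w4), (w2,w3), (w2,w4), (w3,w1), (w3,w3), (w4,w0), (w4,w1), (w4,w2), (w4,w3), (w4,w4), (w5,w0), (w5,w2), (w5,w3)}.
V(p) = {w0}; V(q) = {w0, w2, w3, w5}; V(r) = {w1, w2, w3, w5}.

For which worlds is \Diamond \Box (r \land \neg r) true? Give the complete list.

none

Let φ = \Diamond \Box (r \land \neg r). Evaluate φ at each world:
  w0 (successors {w0, w1, w4, w5}): φ is false.
  w1 (successors {w0, w1, w2, w4}): φ is false.
  w2 (successors {w3, w4}): φ is false.
  w3 (successors {w1, w3}): φ is false.
  w4 (successors {w0, w1, w2, w3, w4}): φ is false.
  w5 (successors {w0, w2, w3}): φ is false.
For instance, at w4:
  At w4: \Diamond \Box (r \land \neg r) requires \Box (r \land \neg r) at some successor in {w0, w1, w2, w3, w4}.
    At w0: \Box (r \land \neg r) is false.
    At w1: \Box (r \land \neg r) is false.
    At w2: \Box (r \land \neg r) is false.
    At w3: \Box (r \land \neg r) is false.
    At w4: \Box (r \land \neg r) is false.
  So \Diamond \Box (r \land \neg r) is false at w4.
Satisfying worlds: none.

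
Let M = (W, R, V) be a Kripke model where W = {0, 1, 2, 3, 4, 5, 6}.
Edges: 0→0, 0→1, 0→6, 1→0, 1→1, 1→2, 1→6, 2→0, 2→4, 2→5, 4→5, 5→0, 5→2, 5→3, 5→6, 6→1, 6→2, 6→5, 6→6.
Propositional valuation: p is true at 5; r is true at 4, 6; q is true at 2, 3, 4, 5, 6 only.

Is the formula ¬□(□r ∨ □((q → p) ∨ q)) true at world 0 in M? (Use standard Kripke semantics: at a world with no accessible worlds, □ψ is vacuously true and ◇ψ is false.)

No

At 0: □(□r ∨ □((q → p) ∨ q)) is true, so ¬□(□r ∨ □((q → p) ∨ q)) is false.
  At 0: □(□r ∨ □((q → p) ∨ q)) requires □r ∨ □((q → p) ∨ q) at every successor {0, 1, 6}.
      At 0: □r is false, □((q → p) ∨ q) is true, so □r ∨ □((q → p) ∨ q) is true.
      At 1: □r is false, □((q → p) ∨ q) is true, so □r ∨ □((q → p) ∨ q) is true.
      At 6: □r is false, □((q → p) ∨ q) is true, so □r ∨ □((q → p) ∨ q) is true.
  So □(□r ∨ □((q → p) ∨ q)) is true at 0.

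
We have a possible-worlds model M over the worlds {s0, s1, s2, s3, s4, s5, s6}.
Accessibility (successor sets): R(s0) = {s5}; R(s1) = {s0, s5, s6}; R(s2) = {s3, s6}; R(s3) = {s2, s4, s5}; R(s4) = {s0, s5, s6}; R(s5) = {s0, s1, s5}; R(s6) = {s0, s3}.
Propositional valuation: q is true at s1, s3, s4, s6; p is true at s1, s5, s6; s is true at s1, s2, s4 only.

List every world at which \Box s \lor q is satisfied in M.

Let φ = \Box s \lor q. Evaluate φ at each world:
  s0 (successors {s5}): φ is false.
  s1 (successors {s0, s5, s6}): φ is true.
  s2 (successors {s3, s6}): φ is false.
  s3 (successors {s2, s4, s5}): φ is true.
  s4 (successors {s0, s5, s6}): φ is true.
  s5 (successors {s0, s1, s5}): φ is false.
  s6 (successors {s0, s3}): φ is true.
For instance, at s5:
  At s5: \Box s is false, q is false, so \Box s \lor q is false.
    At s5: \Box s requires s at every successor {s0, s1, s5}.
      s fails at s0, so \Box s is false at s5.
Satisfying worlds: {s1, s3, s4, s6}

s1, s3, s4, s6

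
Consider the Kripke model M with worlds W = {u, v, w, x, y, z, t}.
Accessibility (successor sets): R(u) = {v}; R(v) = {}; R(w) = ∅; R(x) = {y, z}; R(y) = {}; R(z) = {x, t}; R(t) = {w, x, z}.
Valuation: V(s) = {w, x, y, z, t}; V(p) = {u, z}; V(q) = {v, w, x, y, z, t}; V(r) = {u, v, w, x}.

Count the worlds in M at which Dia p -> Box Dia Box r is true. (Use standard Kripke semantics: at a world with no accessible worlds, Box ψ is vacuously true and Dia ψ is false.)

Let φ = Dia p -> Box Dia Box r. Evaluate φ at each world:
  u (successors {v}): φ is true.
  v (successors ∅): φ is true.
  w (successors ∅): φ is true.
  x (successors {y, z}): φ is false.
  y (successors ∅): φ is true.
  z (successors {x, t}): φ is true.
  t (successors {w, x, z}): φ is false.
For instance, at z:
  At z: Dia p is false, Box Dia Box r is true, so Dia p -> Box Dia Box r is true.
    At z: Dia p requires p at some successor in {x, t}.
      At x: p is false.
      At t: p is false.
    So Dia p is false at z.
    At z: Box Dia Box r requires Dia Box r at every successor {x, t}.
      At x: Dia Box r is true.
      At t: Dia Box r is true.
    So Box Dia Box r is true at z.
Satisfying worlds: {u, v, w, y, z}

5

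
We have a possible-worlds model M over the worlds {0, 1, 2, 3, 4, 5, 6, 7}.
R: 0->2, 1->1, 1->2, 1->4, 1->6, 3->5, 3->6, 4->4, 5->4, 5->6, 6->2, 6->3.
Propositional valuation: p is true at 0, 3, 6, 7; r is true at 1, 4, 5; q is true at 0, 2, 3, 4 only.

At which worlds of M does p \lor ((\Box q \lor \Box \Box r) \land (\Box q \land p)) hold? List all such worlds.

Let φ = p \lor ((\Box q \lor \Box \Box r) \land (\Box q \land p)). Evaluate φ at each world:
  0 (successors {2}): φ is true.
  1 (successors {1, 2, 4, 6}): φ is false.
  2 (successors ∅): φ is false.
  3 (successors {5, 6}): φ is true.
  4 (successors {4}): φ is false.
  5 (successors {4, 6}): φ is false.
  6 (successors {2, 3}): φ is true.
  7 (successors ∅): φ is true.
For instance, at 1:
  At 1: p is false, (\Box q \lor \Box \Box r) \land (\Box q \land p) is false, so p \lor ((\Box q \lor \Box \Box r) \land (\Box q \land p)) is false.
    At 1: \Box q \lor \Box \Box r is false, \Box q \land p is false, so (\Box q \lor \Box \Box r) \land (\Box q \land p) is false.
      At 1: \Box q is false, \Box \Box r is false, so \Box q \lor \Box \Box r is false.
      At 1: \Box q is false, p is false, so \Box q \land p is false.
Satisfying worlds: {0, 3, 6, 7}

0, 3, 6, 7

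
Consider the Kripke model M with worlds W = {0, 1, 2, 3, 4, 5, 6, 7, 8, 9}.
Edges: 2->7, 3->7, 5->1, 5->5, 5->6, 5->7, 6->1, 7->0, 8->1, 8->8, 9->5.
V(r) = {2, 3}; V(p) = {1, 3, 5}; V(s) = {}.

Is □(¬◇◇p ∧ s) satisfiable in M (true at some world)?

Recall that □ψ holds at a world iff ψ holds at every accessible world, and ◇ψ holds iff ψ holds at some accessible world.
Let φ = □(¬◇◇p ∧ s). Evaluate φ at each world:
  0 (successors ∅): φ is true.
  1 (successors ∅): φ is true.
  2 (successors {7}): φ is false.
  3 (successors {7}): φ is false.
  4 (successors ∅): φ is true.
  5 (successors {1, 5, 6, 7}): φ is false.
  6 (successors {1}): φ is false.
  7 (successors {0}): φ is false.
  8 (successors {1, 8}): φ is false.
  9 (successors {5}): φ is false.
Detail at 0 (witness):
  At 0: no accessible worlds, so □(¬◇◇p ∧ s) holds vacuously.

Yes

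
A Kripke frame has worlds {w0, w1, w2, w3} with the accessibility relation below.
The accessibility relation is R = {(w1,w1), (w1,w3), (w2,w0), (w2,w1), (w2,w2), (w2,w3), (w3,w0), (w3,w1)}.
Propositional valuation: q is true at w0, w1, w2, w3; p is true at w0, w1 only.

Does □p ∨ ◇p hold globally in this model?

Let φ = □p ∨ ◇p. Evaluate φ at each world:
  w0 (successors ∅): φ is true.
  w1 (successors {w1, w3}): φ is true.
  w2 (successors {w0, w1, w2, w3}): φ is true.
  w3 (successors {w0, w1}): φ is true.
For instance, at w3:
  At w3: □p is true, ◇p is true, so □p ∨ ◇p is true.
    At w3: □p requires p at every successor {w0, w1}.
      At w0: p is true.
      At w1: p is true.
    So □p is true at w3.
    At w3: ◇p requires p at some successor in {w0, w1}.
      p holds at w0, so ◇p is true at w3.

Yes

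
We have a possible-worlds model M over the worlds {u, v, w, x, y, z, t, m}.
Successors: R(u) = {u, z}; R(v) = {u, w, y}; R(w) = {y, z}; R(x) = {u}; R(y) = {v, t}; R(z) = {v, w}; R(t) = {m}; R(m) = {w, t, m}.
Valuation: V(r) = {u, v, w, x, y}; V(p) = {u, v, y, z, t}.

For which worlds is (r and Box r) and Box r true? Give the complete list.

v, x

Let φ = (r and Box r) and Box r. Evaluate φ at each world:
  u (successors {u, z}): φ is false.
  v (successors {u, w, y}): φ is true.
  w (successors {y, z}): φ is false.
  x (successors {u}): φ is true.
  y (successors {v, t}): φ is false.
  z (successors {v, w}): φ is false.
  t (successors {m}): φ is false.
  m (successors {w, t, m}): φ is false.
For instance, at y:
  At y: r and Box r is false, Box r is false, so (r and Box r) and Box r is false.
    At y: r is true, Box r is false, so r and Box r is false.
      At y: Box r requires r at every successor {v, t}.
        r fails at t, so Box r is false at y.
    At y: Box r requires r at every successor {v, t}.
      r fails at t, so Box r is false at y.
Satisfying worlds: {v, x}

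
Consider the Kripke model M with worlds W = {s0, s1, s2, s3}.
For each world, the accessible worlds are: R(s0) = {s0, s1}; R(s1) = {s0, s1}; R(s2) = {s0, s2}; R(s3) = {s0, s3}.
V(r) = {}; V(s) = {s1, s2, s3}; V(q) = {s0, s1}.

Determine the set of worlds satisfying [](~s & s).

Recall that []ψ holds at a world iff ψ holds at every accessible world, and <>ψ holds iff ψ holds at some accessible world.
Let φ = [](~s & s). Evaluate φ at each world:
  s0 (successors {s0, s1}): φ is false.
  s1 (successors {s0, s1}): φ is false.
  s2 (successors {s0, s2}): φ is false.
  s3 (successors {s0, s3}): φ is false.
For instance, at s1:
  At s1: [](~s & s) requires ~s & s at every successor {s0, s1}.
    ~s & s fails at s0, so [](~s & s) is false at s1.
Satisfying worlds: none.

none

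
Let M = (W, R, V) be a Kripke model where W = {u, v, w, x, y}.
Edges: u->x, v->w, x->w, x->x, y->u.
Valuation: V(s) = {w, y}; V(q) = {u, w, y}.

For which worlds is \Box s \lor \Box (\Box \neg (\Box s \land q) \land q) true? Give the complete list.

v, w, y

Let φ = \Box s \lor \Box (\Box \neg (\Box s \land q) \land q). Evaluate φ at each world:
  u (successors {x}): φ is false.
  v (successors {w}): φ is true.
  w (successors ∅): φ is true.
  x (successors {w, x}): φ is false.
  y (successors {u}): φ is true.
For instance, at v:
  At v: \Box s is true, \Box (\Box \neg (\Box s \land q) \land q) is true, so \Box s \lor \Box (\Box \neg (\Box s \land q) \land q) is true.
    At v: \Box s requires s at every successor {w}.
      At w: s is true.
    So \Box s is true at v.
    At v: \Box (\Box \neg (\Box s \land q) \land q) requires \Box \neg (\Box s \land q) \land q at every successor {w}.
      At w: \Box \neg (\Box s \land q) \land q is true.
    So \Box (\Box \neg (\Box s \land q) \land q) is true at v.
Satisfying worlds: {v, w, y}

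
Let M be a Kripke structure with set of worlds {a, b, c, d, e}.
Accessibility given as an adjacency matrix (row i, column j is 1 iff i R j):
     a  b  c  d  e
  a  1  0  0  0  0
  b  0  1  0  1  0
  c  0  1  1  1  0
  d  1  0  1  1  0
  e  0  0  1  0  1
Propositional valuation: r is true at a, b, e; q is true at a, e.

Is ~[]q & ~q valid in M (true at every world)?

Let φ = ~[]q & ~q. Evaluate φ at each world:
  a (successors {a}): φ is false.
  b (successors {b, d}): φ is true.
  c (successors {b, c, d}): φ is true.
  d (successors {a, c, d}): φ is true.
  e (successors {c, e}): φ is false.
Detail at a (counterexample):
  At a: ~[]q is false, ~q is false, so ~[]q & ~q is false.
    At a: []q is true, so ~[]q is false.
      At a: []q requires q at every successor {a}.
        At a: q is true.
      So []q is true at a.

No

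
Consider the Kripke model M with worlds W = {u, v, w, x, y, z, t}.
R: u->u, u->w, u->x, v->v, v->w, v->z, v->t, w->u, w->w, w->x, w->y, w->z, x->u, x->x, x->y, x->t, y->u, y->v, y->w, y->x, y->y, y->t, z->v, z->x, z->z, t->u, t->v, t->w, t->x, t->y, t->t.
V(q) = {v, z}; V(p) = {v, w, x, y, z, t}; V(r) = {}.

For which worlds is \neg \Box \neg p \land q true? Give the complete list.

Let φ = \neg \Box \neg p \land q. Evaluate φ at each world:
  u (successors {u, w, x}): φ is false.
  v (successors {v, w, z, t}): φ is true.
  w (successors {u, w, x, y, z}): φ is false.
  x (successors {u, x, y, t}): φ is false.
  y (successors {u, v, w, x, y, t}): φ is false.
  z (successors {v, x, z}): φ is true.
  t (successors {u, v, w, x, y, t}): φ is false.
For instance, at z:
  At z: \neg \Box \neg p is true, q is true, so \neg \Box \neg p \land q is true.
    At z: \Box \neg p is false, so \neg \Box \neg p is true.
      At z: \Box \neg p requires \neg p at every successor {v, x, z}.
        \neg p fails at v, so \Box \neg p is false at z.
Satisfying worlds: {v, z}

v, z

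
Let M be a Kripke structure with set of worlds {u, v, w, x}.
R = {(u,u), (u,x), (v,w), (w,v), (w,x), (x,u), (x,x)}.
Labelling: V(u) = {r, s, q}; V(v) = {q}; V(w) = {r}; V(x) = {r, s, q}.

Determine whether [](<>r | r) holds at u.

Yes

At u: [](<>r | r) requires <>r | r at every successor {u, x}.
    At u: <>r is true, r is true, so <>r | r is true.
      At u: <>r requires r at some successor in {u, x}.
        r holds at u, so <>r is true at u.
    At x: <>r is true, r is true, so <>r | r is true.
      At x: <>r requires r at some successor in {u, x}.
        r holds at u, so <>r is true at x.
So [](<>r | r) is true at u.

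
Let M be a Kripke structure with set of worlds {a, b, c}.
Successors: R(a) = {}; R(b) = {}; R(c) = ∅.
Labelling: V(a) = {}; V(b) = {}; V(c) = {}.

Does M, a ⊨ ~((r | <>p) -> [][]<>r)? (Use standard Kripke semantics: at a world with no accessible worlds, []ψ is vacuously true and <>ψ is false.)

Recall that []ψ holds at a world iff ψ holds at every accessible world, and <>ψ holds iff ψ holds at some accessible world.
At a: (r | <>p) -> [][]<>r is true, so ~((r | <>p) -> [][]<>r) is false.
  At a: r | <>p is false, [][]<>r is true, so (r | <>p) -> [][]<>r is true.
    At a: r is false, <>p is false, so r | <>p is false.
      At a: no accessible worlds, so <>p is false.
    At a: no accessible worlds, so [][]<>r holds vacuously.

No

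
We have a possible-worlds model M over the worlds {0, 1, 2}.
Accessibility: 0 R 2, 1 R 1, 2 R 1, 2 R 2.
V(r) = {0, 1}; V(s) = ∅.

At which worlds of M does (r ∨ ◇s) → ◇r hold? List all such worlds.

Let φ = (r ∨ ◇s) → ◇r. Evaluate φ at each world:
  0 (successors {2}): φ is false.
  1 (successors {1}): φ is true.
  2 (successors {1, 2}): φ is true.
For instance, at 1:
  At 1: r ∨ ◇s is true, ◇r is true, so (r ∨ ◇s) → ◇r is true.
    At 1: r is true, ◇s is false, so r ∨ ◇s is true.
      At 1: ◇s requires s at some successor in {1}.
        At 1: s is false.
      So ◇s is false at 1.
    At 1: ◇r requires r at some successor in {1}.
      r holds at 1, so ◇r is true at 1.
Satisfying worlds: {1, 2}

1, 2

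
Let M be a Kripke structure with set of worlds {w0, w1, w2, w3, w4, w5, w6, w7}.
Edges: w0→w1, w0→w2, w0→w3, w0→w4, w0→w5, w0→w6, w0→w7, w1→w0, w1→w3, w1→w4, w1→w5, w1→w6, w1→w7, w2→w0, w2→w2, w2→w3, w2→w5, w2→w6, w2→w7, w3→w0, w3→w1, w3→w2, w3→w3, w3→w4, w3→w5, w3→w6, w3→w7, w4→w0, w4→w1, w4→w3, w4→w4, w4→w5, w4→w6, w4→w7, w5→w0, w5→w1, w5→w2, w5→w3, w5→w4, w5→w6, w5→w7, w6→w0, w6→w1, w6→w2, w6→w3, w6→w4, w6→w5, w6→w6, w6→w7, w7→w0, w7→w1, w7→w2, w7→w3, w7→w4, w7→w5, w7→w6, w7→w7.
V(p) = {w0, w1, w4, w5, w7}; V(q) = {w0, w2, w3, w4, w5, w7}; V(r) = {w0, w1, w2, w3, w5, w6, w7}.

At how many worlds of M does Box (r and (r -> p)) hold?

Recall that Box ψ holds at a world iff ψ holds at every accessible world, and Dia ψ holds iff ψ holds at some accessible world.
Let φ = Box (r and (r -> p)). Evaluate φ at each world:
  w0 (successors {w1, w2, w3, w4, w5, w6, w7}): φ is false.
  w1 (successors {w0, w3, w4, w5, w6, w7}): φ is false.
  w2 (successors {w0, w2, w3, w5, w6, w7}): φ is false.
  w3 (successors {w0, w1, w2, w3, w4, w5, w6, w7}): φ is false.
  w4 (successors {w0, w1, w3, w4, w5, w6, w7}): φ is false.
  w5 (successors {w0, w1, w2, w3, w4, w6, w7}): φ is false.
  w6 (successors {w0, w1, w2, w3, w4, w5, w6, w7}): φ is false.
  w7 (successors {w0, w1, w2, w3, w4, w5, w6, w7}): φ is false.
For instance, at w5:
  At w5: Box (r and (r -> p)) requires r and (r -> p) at every successor {w0, w1, w2, w3, w4, w6, w7}.
    r and (r -> p) fails at w2, so Box (r and (r -> p)) is false at w5.
Satisfying worlds: none.

0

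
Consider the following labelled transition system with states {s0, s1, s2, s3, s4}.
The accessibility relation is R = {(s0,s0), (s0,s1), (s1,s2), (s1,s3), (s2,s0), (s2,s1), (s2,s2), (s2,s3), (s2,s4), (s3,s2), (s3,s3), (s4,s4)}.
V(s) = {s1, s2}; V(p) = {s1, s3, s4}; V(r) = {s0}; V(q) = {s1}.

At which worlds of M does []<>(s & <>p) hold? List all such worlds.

Recall that []ψ holds at a world iff ψ holds at every accessible world, and <>ψ holds iff ψ holds at some accessible world.
Let φ = []<>(s & <>p). Evaluate φ at each world:
  s0 (successors {s0, s1}): φ is true.
  s1 (successors {s2, s3}): φ is true.
  s2 (successors {s0, s1, s2, s3, s4}): φ is false.
  s3 (successors {s2, s3}): φ is true.
  s4 (successors {s4}): φ is false.
For instance, at s4:
  At s4: []<>(s & <>p) requires <>(s & <>p) at every successor {s4}.
    <>(s & <>p) fails at s4, so []<>(s & <>p) is false at s4.
      At s4: <>(s & <>p) requires s & <>p at some successor in {s4}.
        At s4: s & <>p is false.
      So <>(s & <>p) is false at s4.
Satisfying worlds: {s0, s1, s3}

s0, s1, s3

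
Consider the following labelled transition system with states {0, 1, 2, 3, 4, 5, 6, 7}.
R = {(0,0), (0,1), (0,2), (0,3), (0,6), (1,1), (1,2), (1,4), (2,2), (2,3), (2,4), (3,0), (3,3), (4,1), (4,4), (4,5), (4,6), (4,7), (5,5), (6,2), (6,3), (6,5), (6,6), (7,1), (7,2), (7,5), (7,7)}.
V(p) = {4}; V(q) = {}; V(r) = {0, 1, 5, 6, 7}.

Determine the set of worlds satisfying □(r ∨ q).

Let φ = □(r ∨ q). Evaluate φ at each world:
  0 (successors {0, 1, 2, 3, 6}): φ is false.
  1 (successors {1, 2, 4}): φ is false.
  2 (successors {2, 3, 4}): φ is false.
  3 (successors {0, 3}): φ is false.
  4 (successors {1, 4, 5, 6, 7}): φ is false.
  5 (successors {5}): φ is true.
  6 (successors {2, 3, 5, 6}): φ is false.
  7 (successors {1, 2, 5, 7}): φ is false.
For instance, at 4:
  At 4: □(r ∨ q) requires r ∨ q at every successor {1, 4, 5, 6, 7}.
    r ∨ q fails at 4, so □(r ∨ q) is false at 4.
Satisfying worlds: {5}

5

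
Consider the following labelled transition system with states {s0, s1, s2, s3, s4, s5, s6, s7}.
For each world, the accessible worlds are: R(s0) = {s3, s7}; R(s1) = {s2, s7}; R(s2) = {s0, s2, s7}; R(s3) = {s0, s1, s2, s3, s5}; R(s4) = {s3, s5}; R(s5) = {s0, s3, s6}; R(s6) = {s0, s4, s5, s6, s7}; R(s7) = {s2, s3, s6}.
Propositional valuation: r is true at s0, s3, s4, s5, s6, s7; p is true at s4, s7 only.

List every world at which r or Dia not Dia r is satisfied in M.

s0, s3, s4, s5, s6, s7

Let φ = r or Dia not Dia r. Evaluate φ at each world:
  s0 (successors {s3, s7}): φ is true.
  s1 (successors {s2, s7}): φ is false.
  s2 (successors {s0, s2, s7}): φ is false.
  s3 (successors {s0, s1, s2, s3, s5}): φ is true.
  s4 (successors {s3, s5}): φ is true.
  s5 (successors {s0, s3, s6}): φ is true.
  s6 (successors {s0, s4, s5, s6, s7}): φ is true.
  s7 (successors {s2, s3, s6}): φ is true.
For instance, at s4:
  At s4: r is true, Dia not Dia r is false, so r or Dia not Dia r is true.
    At s4: Dia not Dia r requires not Dia r at some successor in {s3, s5}.
      At s3: not Dia r is false.
      At s5: not Dia r is false.
    So Dia not Dia r is false at s4.
Satisfying worlds: {s0, s3, s4, s5, s6, s7}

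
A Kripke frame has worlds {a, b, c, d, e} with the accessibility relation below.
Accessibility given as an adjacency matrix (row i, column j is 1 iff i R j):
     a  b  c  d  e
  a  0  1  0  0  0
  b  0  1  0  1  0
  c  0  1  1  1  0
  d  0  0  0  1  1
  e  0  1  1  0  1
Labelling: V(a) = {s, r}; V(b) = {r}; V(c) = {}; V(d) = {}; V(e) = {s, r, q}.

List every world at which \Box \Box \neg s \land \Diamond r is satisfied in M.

a

Let φ = \Box \Box \neg s \land \Diamond r. Evaluate φ at each world:
  a (successors {b}): φ is true.
  b (successors {b, d}): φ is false.
  c (successors {b, c, d}): φ is false.
  d (successors {d, e}): φ is false.
  e (successors {b, c, e}): φ is false.
For instance, at a:
  At a: \Box \Box \neg s is true, \Diamond r is true, so \Box \Box \neg s \land \Diamond r is true.
    At a: \Box \Box \neg s requires \Box \neg s at every successor {b}.
      At b: \Box \neg s is true.
    So \Box \Box \neg s is true at a.
    At a: \Diamond r requires r at some successor in {b}.
      r holds at b, so \Diamond r is true at a.
Satisfying worlds: {a}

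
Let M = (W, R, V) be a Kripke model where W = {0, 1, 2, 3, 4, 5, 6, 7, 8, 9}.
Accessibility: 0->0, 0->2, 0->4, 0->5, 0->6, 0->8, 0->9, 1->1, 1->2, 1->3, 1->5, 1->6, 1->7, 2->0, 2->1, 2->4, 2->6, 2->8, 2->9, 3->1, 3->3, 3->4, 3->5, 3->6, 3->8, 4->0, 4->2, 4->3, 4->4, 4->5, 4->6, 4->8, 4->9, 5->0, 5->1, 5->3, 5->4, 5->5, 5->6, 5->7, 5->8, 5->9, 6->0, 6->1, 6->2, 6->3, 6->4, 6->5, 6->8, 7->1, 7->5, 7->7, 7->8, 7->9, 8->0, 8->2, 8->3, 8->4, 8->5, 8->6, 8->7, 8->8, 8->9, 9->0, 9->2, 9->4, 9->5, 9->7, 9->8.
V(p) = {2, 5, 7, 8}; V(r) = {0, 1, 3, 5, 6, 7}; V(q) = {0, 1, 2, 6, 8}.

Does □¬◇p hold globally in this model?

No

Recall that □ψ holds at a world iff ψ holds at every accessible world, and ◇ψ holds iff ψ holds at some accessible world.
Let φ = □¬◇p. Evaluate φ at each world:
  0 (successors {0, 2, 4, 5, 6, 8, 9}): φ is false.
  1 (successors {1, 2, 3, 5, 6, 7}): φ is false.
  2 (successors {0, 1, 4, 6, 8, 9}): φ is false.
  3 (successors {1, 3, 4, 5, 6, 8}): φ is false.
  4 (successors {0, 2, 3, 4, 5, 6, 8, 9}): φ is false.
  5 (successors {0, 1, 3, 4, 5, 6, 7, 8, 9}): φ is false.
  6 (successors {0, 1, 2, 3, 4, 5, 8}): φ is false.
  7 (successors {1, 5, 7, 8, 9}): φ is false.
  8 (successors {0, 2, 3, 4, 5, 6, 7, 8, 9}): φ is false.
  9 (successors {0, 2, 4, 5, 7, 8}): φ is false.
Detail at 0 (counterexample):
  At 0: □¬◇p requires ¬◇p at every successor {0, 2, 4, 5, 6, 8, 9}.
    ¬◇p fails at 0, so □¬◇p is false at 0.
      At 0: ◇p is true, so ¬◇p is false.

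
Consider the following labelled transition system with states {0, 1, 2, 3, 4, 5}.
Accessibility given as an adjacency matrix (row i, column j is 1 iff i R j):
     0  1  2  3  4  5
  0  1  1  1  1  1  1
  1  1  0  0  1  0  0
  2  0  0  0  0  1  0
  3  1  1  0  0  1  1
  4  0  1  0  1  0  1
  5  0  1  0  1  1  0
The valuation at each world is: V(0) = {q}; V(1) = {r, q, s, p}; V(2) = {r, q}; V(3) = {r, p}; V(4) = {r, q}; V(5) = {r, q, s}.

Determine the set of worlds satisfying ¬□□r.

Recall that □ψ holds at a world iff ψ holds at every accessible world, and ◇ψ holds iff ψ holds at some accessible world.
Let φ = ¬□□r. Evaluate φ at each world:
  0 (successors {0, 1, 2, 3, 4, 5}): φ is true.
  1 (successors {0, 3}): φ is true.
  2 (successors {4}): φ is false.
  3 (successors {0, 1, 4, 5}): φ is true.
  4 (successors {1, 3, 5}): φ is true.
  5 (successors {1, 3, 4}): φ is true.
For instance, at 5:
  At 5: □□r is false, so ¬□□r is true.
    At 5: □□r requires □r at every successor {1, 3, 4}.
      □r fails at 1, so □□r is false at 5.
Satisfying worlds: {0, 1, 3, 4, 5}

0, 1, 3, 4, 5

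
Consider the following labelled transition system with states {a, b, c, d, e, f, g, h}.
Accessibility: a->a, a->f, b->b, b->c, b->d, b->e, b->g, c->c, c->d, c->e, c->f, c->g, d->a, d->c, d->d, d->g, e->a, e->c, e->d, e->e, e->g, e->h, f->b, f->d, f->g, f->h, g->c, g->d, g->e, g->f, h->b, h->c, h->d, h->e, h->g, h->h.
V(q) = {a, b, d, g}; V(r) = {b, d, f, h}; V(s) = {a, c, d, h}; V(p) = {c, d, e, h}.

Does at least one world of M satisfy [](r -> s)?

Yes

Let φ = [](r -> s). Evaluate φ at each world:
  a (successors {a, f}): φ is false.
  b (successors {b, c, d, e, g}): φ is false.
  c (successors {c, d, e, f, g}): φ is false.
  d (successors {a, c, d, g}): φ is true.
  e (successors {a, c, d, e, g, h}): φ is true.
  f (successors {b, d, g, h}): φ is false.
  g (successors {c, d, e, f}): φ is false.
  h (successors {b, c, d, e, g, h}): φ is false.
Detail at d (witness):
  At d: [](r -> s) requires r -> s at every successor {a, c, d, g}.
    At a: r -> s is true.
    At c: r -> s is true.
    At d: r -> s is true.
    At g: r -> s is true.
  So [](r -> s) is true at d.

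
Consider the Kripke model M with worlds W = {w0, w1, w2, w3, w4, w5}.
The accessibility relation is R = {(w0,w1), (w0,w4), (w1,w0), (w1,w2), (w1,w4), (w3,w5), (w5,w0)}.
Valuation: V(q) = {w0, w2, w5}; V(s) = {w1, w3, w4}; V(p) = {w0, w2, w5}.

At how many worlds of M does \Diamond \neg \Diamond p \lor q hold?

4

Recall that \Diamond ψ holds at a world iff ψ holds at some accessible world.
Let φ = \Diamond \neg \Diamond p \lor q. Evaluate φ at each world:
  w0 (successors {w1, w4}): φ is true.
  w1 (successors {w0, w2, w4}): φ is true.
  w2 (successors ∅): φ is true.
  w3 (successors {w5}): φ is false.
  w4 (successors ∅): φ is false.
  w5 (successors {w0}): φ is true.
For instance, at w0:
  At w0: \Diamond \neg \Diamond p is true, q is true, so \Diamond \neg \Diamond p \lor q is true.
    At w0: \Diamond \neg \Diamond p requires \neg \Diamond p at some successor in {w1, w4}.
      \neg \Diamond p holds at w4, so \Diamond \neg \Diamond p is true at w0.
Satisfying worlds: {w0, w1, w2, w5}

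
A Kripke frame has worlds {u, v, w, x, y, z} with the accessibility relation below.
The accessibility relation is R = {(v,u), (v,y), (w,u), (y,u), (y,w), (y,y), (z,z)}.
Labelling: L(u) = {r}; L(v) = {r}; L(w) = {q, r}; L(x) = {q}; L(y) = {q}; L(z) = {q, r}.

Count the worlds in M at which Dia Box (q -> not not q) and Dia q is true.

Let φ = Dia Box (q -> not not q) and Dia q. Evaluate φ at each world:
  u (successors ∅): φ is false.
  v (successors {u, y}): φ is true.
  w (successors {u}): φ is false.
  x (successors ∅): φ is false.
  y (successors {u, w, y}): φ is true.
  z (successors {z}): φ is true.
For instance, at z:
  At z: Dia Box (q -> not not q) is true, Dia q is true, so Dia Box (q -> not not q) and Dia q is true.
    At z: Dia Box (q -> not not q) requires Box (q -> not not q) at some successor in {z}.
      Box (q -> not not q) holds at z, so Dia Box (q -> not not q) is true at z.
    At z: Dia q requires q at some successor in {z}.
      q holds at z, so Dia q is true at z.
Satisfying worlds: {v, y, z}

3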